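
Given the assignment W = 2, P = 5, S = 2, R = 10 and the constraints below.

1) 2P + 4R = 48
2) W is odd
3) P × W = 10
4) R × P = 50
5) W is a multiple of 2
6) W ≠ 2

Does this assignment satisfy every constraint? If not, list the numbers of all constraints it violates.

1) 2P + 4R = 2(5) + 4(10) = 50, not 48 — violated.
2) W = 2 is even — violated.
3) P × W = 5 × 2 = 10 — satisfied.
4) R × P = 10 × 5 = 50 — satisfied.
5) 2 / 2 = 1, so 2 divides 2 — satisfied.
6) W = 2, but 2 is required to differ — violated.

Violated: 1, 2, and 6.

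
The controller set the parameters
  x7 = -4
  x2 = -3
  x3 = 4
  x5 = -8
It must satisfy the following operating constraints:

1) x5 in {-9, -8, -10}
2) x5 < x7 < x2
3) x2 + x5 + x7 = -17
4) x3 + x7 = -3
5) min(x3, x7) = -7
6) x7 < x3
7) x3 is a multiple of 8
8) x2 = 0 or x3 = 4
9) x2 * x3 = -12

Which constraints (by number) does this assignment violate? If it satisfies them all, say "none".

Constraints 3, 4, 5, 7 do not hold.

1) x5 = -8 is in {-9, -8, -10}  true
2) values -8 < -4 < -3  true
3) x2 + x5 + x7 = -3 + (-8) + (-4) = -15, not -17  false
4) x3 + x7 = 4 + (-4) = 0, not -3  false
5) min(4, -4) = -4, not -7  false
6) x7 = -4, x3 = 4; -4 < 4  true
7) 4 = 8*0 + 4, so 8 does not divide 4  false
8) x2 = -3 ≠ 0, but x3 = 4 = 4 (second disjunct)  true
9) x2 * x3 = -3 * 4 = -12  true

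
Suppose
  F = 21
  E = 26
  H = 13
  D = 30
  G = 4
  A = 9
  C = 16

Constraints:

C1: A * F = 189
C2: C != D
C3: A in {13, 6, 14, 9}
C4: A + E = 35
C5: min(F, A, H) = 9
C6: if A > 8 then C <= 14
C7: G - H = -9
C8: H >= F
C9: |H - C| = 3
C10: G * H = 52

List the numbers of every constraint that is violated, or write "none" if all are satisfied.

C1: A * F = 9 * 21 = 189  ✓
C2: C = 16, D = 30; distinct  ✓
C3: A = 9 is in {13, 6, 14, 9}  ✓
C4: A + E = 9 + 26 = 35  ✓
C5: min(21, 9, 13) = 9  ✓
C6: A = 9 > 8, so we need C ≤ 14; but C = 16 > 14  ✗
C7: G - H = 4 - 13 = -9  ✓
C8: H = 13, F = 21; 13 < 21 (want ≥)  ✗
C9: |13 - 16| = 3  ✓
C10: G * H = 4 * 13 = 52  ✓

The assignment fails constraints 6 and 8.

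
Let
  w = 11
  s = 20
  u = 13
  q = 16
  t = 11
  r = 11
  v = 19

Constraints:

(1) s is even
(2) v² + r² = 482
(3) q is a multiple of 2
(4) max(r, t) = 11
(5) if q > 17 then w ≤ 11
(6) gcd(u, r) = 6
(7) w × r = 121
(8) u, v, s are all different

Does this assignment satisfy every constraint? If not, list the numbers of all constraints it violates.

(1) s = 20 is even — holds.
(2) v² + r² = 19² + 11² = 361 + 121 = 482 — holds.
(3) 16 / 2 = 8, so 2 divides 16 — holds.
(4) max(11, 11) = 11 — holds.
(5) q = 16, not > 17; antecedent false, conditional vacuously true — holds.
(6) gcd(13, 11) = 1, not 6 — does not hold.
(7) w × r = 11 × 11 = 121 — holds.
(8) values 13, 19, 20 are pairwise distinct — holds.

Constraint 6 does not hold.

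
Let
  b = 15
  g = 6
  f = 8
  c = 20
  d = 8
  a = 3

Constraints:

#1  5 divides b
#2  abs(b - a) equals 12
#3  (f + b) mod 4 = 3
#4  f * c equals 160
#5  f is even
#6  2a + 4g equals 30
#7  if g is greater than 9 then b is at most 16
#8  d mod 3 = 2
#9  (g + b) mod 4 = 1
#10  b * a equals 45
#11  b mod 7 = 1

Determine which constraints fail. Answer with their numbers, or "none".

The assignment satisfies every constraint.

#1 15 / 5 = 3, so 5 divides 15 — holds.
#2 abs(15 - 3) = 12 — holds.
#3 f + b = 23; 23 mod 4 = 3 — holds.
#4 f * c = 8 * 20 = 160 — holds.
#5 f = 8 is even — holds.
#6 2a + 4g = 2(3) + 4(6) = 30 — holds.
#7 g = 6, not > 9; antecedent false, conditional vacuously true — holds.
#8 8 mod 3 = 2 — holds.
#9 g + b = 21; 21 mod 4 = 1 — holds.
#10 b * a = 15 * 3 = 45 — holds.
#11 15 mod 7 = 1 — holds.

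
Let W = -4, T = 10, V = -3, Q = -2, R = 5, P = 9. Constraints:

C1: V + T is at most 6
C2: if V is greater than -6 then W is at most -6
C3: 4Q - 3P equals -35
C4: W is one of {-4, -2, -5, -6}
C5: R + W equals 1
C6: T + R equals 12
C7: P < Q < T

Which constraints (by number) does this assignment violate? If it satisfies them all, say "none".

C1: V + T = -3 + 10 = 7; 7 > 6, bound 6 not met  no
C2: V = -3 > -6, so we need W ≤ -6; but W = -4 > -6  no
C3: 4Q - 3P = 4(-2) - 3(9) = -35  yes
C4: W = -4 is in {-4, -2, -5, -6}  yes
C5: R + W = 5 + (-4) = 1  yes
C6: T + R = 10 + 5 = 15, not 12  no
C7: values 9, -2, 10; P = 9 is not < Q = -2  no

The assignment fails constraints 1, 2, 6, and 7.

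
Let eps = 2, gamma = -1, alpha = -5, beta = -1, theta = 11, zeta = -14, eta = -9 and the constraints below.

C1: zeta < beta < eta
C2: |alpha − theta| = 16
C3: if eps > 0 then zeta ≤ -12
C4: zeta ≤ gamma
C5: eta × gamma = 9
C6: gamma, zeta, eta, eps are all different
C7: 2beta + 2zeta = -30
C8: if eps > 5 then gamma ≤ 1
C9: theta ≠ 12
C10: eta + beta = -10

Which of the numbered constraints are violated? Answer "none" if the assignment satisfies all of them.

C1: values -14, -1, -9; beta = -1 is not < eta = -9  FAIL
C2: |-5 − 11| = 16  OK
C3: eps = 2 > 0, so we need zeta ≤ -12; zeta = -14 ≤ -12  OK
C4: zeta = -14, gamma = -1; -14 ≤ -1  OK
C5: eta × gamma = -9 × (-1) = 9  OK
C6: values -1, -14, -9, 2 are pairwise distinct  OK
C7: 2beta + 2zeta = 2(-1) + 2(-14) = -30  OK
C8: eps = 2, not > 5; antecedent false, conditional vacuously true  OK
C9: theta = 11, and 11 ≠ 12  OK
C10: eta + beta = -9 + (-1) = -10  OK

Violated: 1.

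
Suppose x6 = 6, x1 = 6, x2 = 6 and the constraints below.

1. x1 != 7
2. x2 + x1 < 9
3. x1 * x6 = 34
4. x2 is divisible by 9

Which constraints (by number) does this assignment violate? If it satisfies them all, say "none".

Violated: 2, 3, 4.

1. x1 = 6, and 6 ≠ 7  yes
2. x2 + x1 = 6 + 6 = 12; 12 ≥ 9, bound 9 not met  no
3. x1 * x6 = 6 * 6 = 36, not 34  no
4. 6 = 9*0 + 6, so 9 does not divide 6  no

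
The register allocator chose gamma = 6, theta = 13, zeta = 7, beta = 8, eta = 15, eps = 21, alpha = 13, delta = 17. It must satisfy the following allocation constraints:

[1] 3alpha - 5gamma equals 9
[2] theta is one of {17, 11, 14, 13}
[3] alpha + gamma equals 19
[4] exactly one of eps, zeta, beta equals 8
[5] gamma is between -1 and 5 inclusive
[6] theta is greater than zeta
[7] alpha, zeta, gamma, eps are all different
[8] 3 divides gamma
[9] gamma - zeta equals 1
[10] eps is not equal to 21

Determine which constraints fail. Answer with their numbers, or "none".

[1] 3alpha - 5gamma = 3(13) - 5(6) = 9  true
[2] theta = 13 is in {17, 11, 14, 13}  true
[3] alpha + gamma = 13 + 6 = 19  true
[4] eps=21, zeta=7, beta=8; 1 of them equals 8  true
[5] gamma = 6 is outside [-1, 5]  false
[6] theta = 13, zeta = 7; 13 > 7  true
[7] values 13, 7, 6, 21 are pairwise distinct  true
[8] 6 / 3 = 2, so 3 divides 6  true
[9] gamma - zeta = 6 - 7 = -1, not 1  false
[10] eps = 21, but 21 is required to differ  false

Constraints 5, 9, 10 do not hold.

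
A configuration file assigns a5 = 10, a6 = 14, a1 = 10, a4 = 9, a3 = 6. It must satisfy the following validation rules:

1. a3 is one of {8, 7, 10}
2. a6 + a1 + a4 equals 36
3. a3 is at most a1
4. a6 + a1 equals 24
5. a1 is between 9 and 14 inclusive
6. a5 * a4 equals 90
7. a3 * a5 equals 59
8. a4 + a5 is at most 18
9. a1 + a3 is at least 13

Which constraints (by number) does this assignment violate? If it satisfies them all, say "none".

No — constraints 1, 2, 7, 8 are not satisfied.

1. a3 = 6 is not in {8, 7, 10} — fails.
2. a6 + a1 + a4 = 14 + 10 + 9 = 33, not 36 — fails.
3. a3 = 6, a1 = 10; 6 ≤ 10 — holds.
4. a6 + a1 = 14 + 10 = 24 — holds.
5. a1 = 10 lies in [9, 14] — holds.
6. a5 * a4 = 10 * 9 = 90 — holds.
7. a3 * a5 = 6 * 10 = 60, not 59 — fails.
8. a4 + a5 = 9 + 10 = 19; 19 > 18, bound 18 not met — fails.
9. a1 + a3 = 10 + 6 = 16; 16 ≥ 13 — holds.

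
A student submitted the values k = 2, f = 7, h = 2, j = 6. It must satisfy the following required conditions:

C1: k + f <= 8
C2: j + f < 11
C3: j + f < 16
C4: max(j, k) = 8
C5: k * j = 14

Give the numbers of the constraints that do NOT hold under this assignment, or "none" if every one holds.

C1: k + f = 2 + 7 = 9; 9 > 8, bound 8 not met — violated.
C2: j + f = 6 + 7 = 13; 13 ≥ 11, bound 11 not met — violated.
C3: j + f = 6 + 7 = 13; 13 < 16 — satisfied.
C4: max(6, 2) = 6, not 8 — violated.
C5: k * j = 2 * 6 = 12, not 14 — violated.

No — constraints 1, 2, 4, and 5 are not satisfied.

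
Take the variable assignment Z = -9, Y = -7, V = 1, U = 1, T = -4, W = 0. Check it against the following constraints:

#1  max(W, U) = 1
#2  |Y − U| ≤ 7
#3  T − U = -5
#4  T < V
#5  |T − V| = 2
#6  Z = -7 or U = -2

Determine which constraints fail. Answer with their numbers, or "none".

The assignment fails constraints 2, 5, 6.

#1 max(0, 1) = 1 — OK.
#2 |-7 − 1| = 8; 8 > 7, exceeds bound 7 — violated.
#3 T − U = -4 − 1 = -5 — OK.
#4 T = -4, V = 1; -4 < 1 — OK.
#5 |-4 − 1| = 5, not 2 — violated.
#6 Z = -9 ≠ -7 and U = 1 ≠ -2; both disjuncts false — violated.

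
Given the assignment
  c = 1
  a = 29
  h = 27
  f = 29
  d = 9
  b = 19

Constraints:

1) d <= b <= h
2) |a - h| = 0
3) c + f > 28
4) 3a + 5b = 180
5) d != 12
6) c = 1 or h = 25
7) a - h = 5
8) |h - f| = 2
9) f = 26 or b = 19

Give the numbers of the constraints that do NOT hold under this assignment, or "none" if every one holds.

Constraints 2, 4, and 7 are violated.

1) values 9 <= 19 <= 27  OK
2) |29 - 27| = 2, not 0  FAIL
3) c + f = 1 + 29 = 30; 30 > 28  OK
4) 3a + 5b = 3(29) + 5(19) = 182, not 180  FAIL
5) d = 9, and 9 ≠ 12  OK
6) c = 1 = 1 (first disjunct)  OK
7) a - h = 29 - 27 = 2, not 5  FAIL
8) |27 - 29| = 2  OK
9) f = 29 ≠ 26, but b = 19 = 19 (second disjunct)  OK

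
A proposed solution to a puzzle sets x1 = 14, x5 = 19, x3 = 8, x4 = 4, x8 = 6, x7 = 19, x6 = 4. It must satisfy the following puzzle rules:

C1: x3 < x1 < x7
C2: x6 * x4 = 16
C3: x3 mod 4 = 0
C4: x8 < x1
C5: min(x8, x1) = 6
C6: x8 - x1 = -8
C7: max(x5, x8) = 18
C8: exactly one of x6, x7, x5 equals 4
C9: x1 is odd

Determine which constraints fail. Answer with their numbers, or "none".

C1: values 8 < 14 < 19  ✓
C2: x6 * x4 = 4 * 4 = 16  ✓
C3: 8 mod 4 = 0  ✓
C4: x8 = 6, x1 = 14; 6 < 14  ✓
C5: min(6, 14) = 6  ✓
C6: x8 - x1 = 6 - 14 = -8  ✓
C7: max(19, 6) = 19, not 18  ✗
C8: x6=4, x7=19, x5=19; 1 of them equals 4  ✓
C9: x1 = 14 is even  ✗

Violated: 7 and 9.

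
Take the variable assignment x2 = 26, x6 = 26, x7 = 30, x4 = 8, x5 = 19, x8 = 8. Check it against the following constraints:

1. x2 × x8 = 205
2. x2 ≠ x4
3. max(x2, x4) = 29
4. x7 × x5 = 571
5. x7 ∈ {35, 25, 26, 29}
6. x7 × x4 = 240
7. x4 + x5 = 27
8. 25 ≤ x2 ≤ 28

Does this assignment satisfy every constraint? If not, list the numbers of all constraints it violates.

1. x2 × x8 = 26 × 8 = 208, not 205  false
2. x2 = 26, x4 = 8; distinct  true
3. max(26, 8) = 26, not 29  false
4. x7 × x5 = 30 × 19 = 570, not 571  false
5. x7 = 30 is not in {35, 25, 26, 29}  false
6. x7 × x4 = 30 × 8 = 240  true
7. x4 + x5 = 8 + 19 = 27  true
8. x2 = 26 lies in [25, 28]  true

Violated: 1, 3, 4, and 5.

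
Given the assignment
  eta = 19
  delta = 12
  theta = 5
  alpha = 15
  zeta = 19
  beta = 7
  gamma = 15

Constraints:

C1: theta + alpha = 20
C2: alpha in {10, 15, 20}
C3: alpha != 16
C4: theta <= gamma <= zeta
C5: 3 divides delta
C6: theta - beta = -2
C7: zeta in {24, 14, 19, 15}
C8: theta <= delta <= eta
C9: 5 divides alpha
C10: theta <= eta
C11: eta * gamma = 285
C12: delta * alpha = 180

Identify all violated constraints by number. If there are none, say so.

C1: theta + alpha = 5 + 15 = 20 — satisfied.
C2: alpha = 15 is in {10, 15, 20} — satisfied.
C3: alpha = 15, and 15 ≠ 16 — satisfied.
C4: values 5 <= 15 <= 19 — satisfied.
C5: 12 / 3 = 4, so 3 divides 12 — satisfied.
C6: theta - beta = 5 - 7 = -2 — satisfied.
C7: zeta = 19 is in {24, 14, 19, 15} — satisfied.
C8: values 5 <= 12 <= 19 — satisfied.
C9: 15 / 5 = 3, so 5 divides 15 — satisfied.
C10: theta = 5, eta = 19; 5 ≤ 19 — satisfied.
C11: eta * gamma = 19 * 15 = 285 — satisfied.
C12: delta * alpha = 12 * 15 = 180 — satisfied.

None — every constraint holds.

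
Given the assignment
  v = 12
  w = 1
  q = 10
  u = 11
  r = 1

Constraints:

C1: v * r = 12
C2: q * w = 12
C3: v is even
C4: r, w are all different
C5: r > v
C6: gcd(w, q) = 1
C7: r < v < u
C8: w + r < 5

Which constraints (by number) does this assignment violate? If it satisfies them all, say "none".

C1: v * r = 12 * 1 = 12 — OK.
C2: q * w = 10 * 1 = 10, not 12 — violated.
C3: v = 12 is even — OK.
C4: r = w = 1, not all different — violated.
C5: r = 1, v = 12; 1 ≤ 12 (want >) — violated.
C6: gcd(1, 10) = 1 — OK.
C7: values 1, 12, 11; v = 12 is not < u = 11 — violated.
C8: w + r = 1 + 1 = 2; 2 < 5 — OK.

Constraints 2, 4, 5, and 7 do not hold.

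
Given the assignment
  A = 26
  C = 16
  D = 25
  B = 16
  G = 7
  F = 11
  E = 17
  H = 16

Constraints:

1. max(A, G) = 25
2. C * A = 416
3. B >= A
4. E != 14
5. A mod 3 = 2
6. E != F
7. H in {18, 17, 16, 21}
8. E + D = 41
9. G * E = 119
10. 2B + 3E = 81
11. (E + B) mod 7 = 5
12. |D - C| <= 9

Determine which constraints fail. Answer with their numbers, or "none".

Constraints 1, 3, 8, and 10 are violated.

1. max(26, 7) = 26, not 25 — does not hold.
2. C * A = 16 * 26 = 416 — holds.
3. B = 16, A = 26; 16 < 26 (want ≥) — does not hold.
4. E = 17, and 17 ≠ 14 — holds.
5. 26 mod 3 = 2 — holds.
6. E = 17, F = 11; distinct — holds.
7. H = 16 is in {18, 17, 16, 21} — holds.
8. E + D = 17 + 25 = 42, not 41 — does not hold.
9. G * E = 7 * 17 = 119 — holds.
10. 2B + 3E = 2(16) + 3(17) = 83, not 81 — does not hold.
11. E + B = 33; 33 mod 7 = 5 — holds.
12. |25 - 16| = 9; 9 ≤ 9 — holds.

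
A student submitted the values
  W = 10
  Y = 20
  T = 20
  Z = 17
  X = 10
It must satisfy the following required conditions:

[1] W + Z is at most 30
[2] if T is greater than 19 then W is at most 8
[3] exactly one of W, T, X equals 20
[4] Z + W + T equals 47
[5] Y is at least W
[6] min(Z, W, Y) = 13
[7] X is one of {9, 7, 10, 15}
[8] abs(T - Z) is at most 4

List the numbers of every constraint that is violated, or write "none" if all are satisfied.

[1] W + Z = 10 + 17 = 27; 27 ≤ 30  ✔
[2] T = 20 > 19, so we need W ≤ 8; but W = 10 > 8  ✘
[3] W=10, T=20, X=10; 1 of them equals 20  ✔
[4] Z + W + T = 17 + 10 + 20 = 47  ✔
[5] Y = 20, W = 10; 20 ≥ 10  ✔
[6] min(17, 10, 20) = 10, not 13  ✘
[7] X = 10 is in {9, 7, 10, 15}  ✔
[8] abs(20 - 17) = 3; 3 ≤ 4  ✔

Violated: 2, 6.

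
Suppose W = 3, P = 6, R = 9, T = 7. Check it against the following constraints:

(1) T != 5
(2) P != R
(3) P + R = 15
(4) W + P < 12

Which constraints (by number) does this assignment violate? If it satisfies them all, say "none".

All constraints are satisfied.

(1) T = 7, and 7 ≠ 5 — OK.
(2) P = 6, R = 9; distinct — OK.
(3) P + R = 6 + 9 = 15 — OK.
(4) W + P = 3 + 6 = 9; 9 < 12 — OK.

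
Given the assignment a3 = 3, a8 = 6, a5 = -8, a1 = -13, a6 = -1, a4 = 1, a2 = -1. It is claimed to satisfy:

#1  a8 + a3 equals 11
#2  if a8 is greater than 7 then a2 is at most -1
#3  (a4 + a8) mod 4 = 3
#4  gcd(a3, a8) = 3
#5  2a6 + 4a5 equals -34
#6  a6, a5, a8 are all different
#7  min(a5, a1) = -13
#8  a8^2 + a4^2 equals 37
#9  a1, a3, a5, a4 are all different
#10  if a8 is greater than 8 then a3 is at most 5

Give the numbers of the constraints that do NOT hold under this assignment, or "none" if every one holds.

#1 a8 + a3 = 6 + 3 = 9, not 11  false
#2 a8 = 6, not > 7; antecedent false, conditional vacuously true  true
#3 a4 + a8 = 7; 7 mod 4 = 3  true
#4 gcd(3, 6) = 3  true
#5 2a6 + 4a5 = 2(-1) + 4(-8) = -34  true
#6 values -1, -8, 6 are pairwise distinct  true
#7 min(-8, -13) = -13  true
#8 a8^2 + a4^2 = 6^2 + 1^2 = 36 + 1 = 37  true
#9 values -13, 3, -8, 1 are pairwise distinct  true
#10 a8 = 6, not > 8; antecedent false, conditional vacuously true  true

Violated: 1.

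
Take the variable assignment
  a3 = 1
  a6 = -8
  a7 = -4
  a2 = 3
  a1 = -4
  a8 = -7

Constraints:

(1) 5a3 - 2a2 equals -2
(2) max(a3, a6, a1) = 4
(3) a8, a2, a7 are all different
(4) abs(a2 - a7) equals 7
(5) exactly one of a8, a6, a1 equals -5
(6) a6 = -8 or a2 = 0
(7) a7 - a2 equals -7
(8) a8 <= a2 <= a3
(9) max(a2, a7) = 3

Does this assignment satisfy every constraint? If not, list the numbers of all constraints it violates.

(1) 5a3 - 2a2 = 5(1) - 2(3) = -1, not -2 — fails.
(2) max(1, -8, -4) = 1, not 4 — fails.
(3) values -7, 3, -4 are pairwise distinct — holds.
(4) abs(3 - (-4)) = 7 — holds.
(5) a8=-7, a6=-8, a1=-4; 0 of them equal -5, not exactly one — fails.
(6) a6 = -8 = -8 (first disjunct) — holds.
(7) a7 - a2 = -4 - 3 = -7 — holds.
(8) values -7, 3, 1; a2 = 3 is not <= a3 = 1 — fails.
(9) max(3, -4) = 3 — holds.

No — constraints 1, 2, 5, and 8 are not satisfied.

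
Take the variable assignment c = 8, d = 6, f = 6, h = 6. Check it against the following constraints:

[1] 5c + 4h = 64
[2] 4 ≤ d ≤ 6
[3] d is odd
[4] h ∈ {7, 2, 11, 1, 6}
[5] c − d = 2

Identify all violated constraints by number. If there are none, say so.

[1] 5c + 4h = 5(8) + 4(6) = 64  ✓
[2] d = 6 lies in [4, 6]  ✓
[3] d = 6 is even  ✗
[4] h = 6 is in {7, 2, 11, 1, 6}  ✓
[5] c − d = 8 − 6 = 2  ✓

Constraint 3 does not hold.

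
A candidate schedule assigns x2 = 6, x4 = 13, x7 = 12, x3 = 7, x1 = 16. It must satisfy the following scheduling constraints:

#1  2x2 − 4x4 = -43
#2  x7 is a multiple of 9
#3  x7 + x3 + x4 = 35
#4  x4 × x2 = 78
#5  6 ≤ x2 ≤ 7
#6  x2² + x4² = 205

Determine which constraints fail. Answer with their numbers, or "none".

#1 2x2 − 4x4 = 2(6) − 4(13) = -40, not -43  FAIL
#2 12 = 9×1 + 3, so 9 does not divide 12  FAIL
#3 x7 + x3 + x4 = 12 + 7 + 13 = 32, not 35  FAIL
#4 x4 × x2 = 13 × 6 = 78  OK
#5 x2 = 6 lies in [6, 7]  OK
#6 x2² + x4² = 6² + 13² = 36 + 169 = 205  OK

The assignment fails constraints 1, 2, 3.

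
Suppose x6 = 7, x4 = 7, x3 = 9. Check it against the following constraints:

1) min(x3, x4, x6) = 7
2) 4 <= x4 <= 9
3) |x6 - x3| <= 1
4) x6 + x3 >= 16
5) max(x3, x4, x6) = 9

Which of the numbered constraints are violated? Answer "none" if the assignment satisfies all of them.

No — constraint 3 is not satisfied.

1) min(9, 7, 7) = 7 — holds.
2) x4 = 7 lies in [4, 9] — holds.
3) |7 - 9| = 2; 2 > 1, exceeds bound 1 — does not hold.
4) x6 + x3 = 7 + 9 = 16; 16 ≥ 16 — holds.
5) max(9, 7, 7) = 9 — holds.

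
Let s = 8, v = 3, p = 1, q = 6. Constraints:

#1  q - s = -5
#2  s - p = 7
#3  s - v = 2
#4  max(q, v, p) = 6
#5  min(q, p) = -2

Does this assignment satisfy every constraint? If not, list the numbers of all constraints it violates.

Constraints 1, 3, and 5 are violated.

#1 q - s = 6 - 8 = -2, not -5 — violated.
#2 s - p = 8 - 1 = 7 — satisfied.
#3 s - v = 8 - 3 = 5, not 2 — violated.
#4 max(6, 3, 1) = 6 — satisfied.
#5 min(6, 1) = 1, not -2 — violated.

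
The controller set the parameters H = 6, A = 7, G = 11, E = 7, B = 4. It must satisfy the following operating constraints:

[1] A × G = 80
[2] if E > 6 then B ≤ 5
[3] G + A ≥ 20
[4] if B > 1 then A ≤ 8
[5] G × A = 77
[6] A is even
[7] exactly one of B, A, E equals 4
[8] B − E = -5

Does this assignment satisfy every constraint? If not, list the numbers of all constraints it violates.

[1] A × G = 7 × 11 = 77, not 80  ✘
[2] E = 7 > 6, so we need B ≤ 5; B = 4 ≤ 5  ✔
[3] G + A = 11 + 7 = 18; 18 < 20, bound 20 not met  ✘
[4] B = 4 > 1, so we need A ≤ 8; A = 7 ≤ 8  ✔
[5] G × A = 11 × 7 = 77  ✔
[6] A = 7 is odd  ✘
[7] B=4, A=7, E=7; 1 of them equals 4  ✔
[8] B − E = 4 − 7 = -3, not -5  ✘

Constraints 1, 3, 6, 8 do not hold.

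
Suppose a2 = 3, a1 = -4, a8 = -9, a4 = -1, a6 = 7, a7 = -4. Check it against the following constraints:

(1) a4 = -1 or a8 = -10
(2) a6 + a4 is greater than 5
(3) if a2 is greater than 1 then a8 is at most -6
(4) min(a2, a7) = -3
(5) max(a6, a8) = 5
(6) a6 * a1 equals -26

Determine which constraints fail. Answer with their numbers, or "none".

(1) a4 = -1 = -1 (first disjunct)  OK
(2) a6 + a4 = 7 + (-1) = 6; 6 > 5  OK
(3) a2 = 3 > 1, so we need a8 ≤ -6; a8 = -9 ≤ -6  OK
(4) min(3, -4) = -4, not -3  FAIL
(5) max(7, -9) = 7, not 5  FAIL
(6) a6 * a1 = 7 * (-4) = -28, not -26  FAIL

Constraints 4, 5, and 6 are violated.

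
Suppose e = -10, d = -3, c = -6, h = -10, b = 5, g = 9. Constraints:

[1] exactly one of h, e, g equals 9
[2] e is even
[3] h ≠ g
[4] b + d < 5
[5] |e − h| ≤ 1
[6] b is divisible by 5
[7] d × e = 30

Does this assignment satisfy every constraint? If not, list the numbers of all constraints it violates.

No violations.

[1] h=-10, e=-10, g=9; 1 of them equals 9 — OK.
[2] e = -10 is even — OK.
[3] h = -10, g = 9; distinct — OK.
[4] b + d = 5 + (-3) = 2; 2 < 5 — OK.
[5] |-10 − (-10)| = 0; 0 ≤ 1 — OK.
[6] 5 / 5 = 1, so 5 divides 5 — OK.
[7] d × e = -3 × (-10) = 30 — OK.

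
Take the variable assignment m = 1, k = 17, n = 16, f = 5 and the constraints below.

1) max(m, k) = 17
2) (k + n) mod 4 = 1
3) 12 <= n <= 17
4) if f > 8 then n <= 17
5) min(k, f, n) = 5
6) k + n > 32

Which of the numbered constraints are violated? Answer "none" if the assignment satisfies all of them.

The assignment satisfies every constraint.

1) max(1, 17) = 17  yes
2) k + n = 33; 33 mod 4 = 1  yes
3) n = 16 lies in [12, 17]  yes
4) f = 5, not > 8; antecedent false, conditional vacuously true  yes
5) min(17, 5, 16) = 5  yes
6) k + n = 17 + 16 = 33; 33 > 32  yes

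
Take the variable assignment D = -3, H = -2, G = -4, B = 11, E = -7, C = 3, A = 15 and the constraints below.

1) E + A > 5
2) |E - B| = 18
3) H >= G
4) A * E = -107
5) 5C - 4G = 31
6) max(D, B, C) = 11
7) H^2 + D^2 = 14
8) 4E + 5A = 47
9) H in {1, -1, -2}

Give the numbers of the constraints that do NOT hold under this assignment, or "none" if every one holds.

1) E + A = -7 + 15 = 8; 8 > 5  ✓
2) |-7 - 11| = 18  ✓
3) H = -2, G = -4; -2 ≥ -4  ✓
4) A * E = 15 * (-7) = -105, not -107  ✗
5) 5C - 4G = 5(3) - 4(-4) = 31  ✓
6) max(-3, 11, 3) = 11  ✓
7) H^2 + D^2 = (-2)^2 + (-3)^2 = 4 + 9 = 13, not 14  ✗
8) 4E + 5A = 4(-7) + 5(15) = 47  ✓
9) H = -2 is in {1, -1, -2}  ✓

The assignment fails constraints 4 and 7.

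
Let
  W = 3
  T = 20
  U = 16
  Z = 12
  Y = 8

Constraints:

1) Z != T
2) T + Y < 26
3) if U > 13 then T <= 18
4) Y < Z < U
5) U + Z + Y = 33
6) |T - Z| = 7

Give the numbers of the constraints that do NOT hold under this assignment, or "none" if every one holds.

Violated: 2, 3, 5, and 6.

1) Z = 12, T = 20; distinct  OK
2) T + Y = 20 + 8 = 28; 28 ≥ 26, bound 26 not met  FAIL
3) U = 16 > 13, so we need T ≤ 18; but T = 20 > 18  FAIL
4) values 8 < 12 < 16  OK
5) U + Z + Y = 16 + 12 + 8 = 36, not 33  FAIL
6) |20 - 12| = 8, not 7  FAIL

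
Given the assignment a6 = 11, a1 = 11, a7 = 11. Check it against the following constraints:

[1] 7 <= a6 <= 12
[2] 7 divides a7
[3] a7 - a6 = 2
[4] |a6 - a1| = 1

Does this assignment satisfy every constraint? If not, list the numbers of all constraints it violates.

Constraints 2, 3, and 4 are violated.

[1] a6 = 11 lies in [7, 12]  OK
[2] 11 = 7*1 + 4, so 7 does not divide 11  FAIL
[3] a7 - a6 = 11 - 11 = 0, not 2  FAIL
[4] |11 - 11| = 0, not 1  FAIL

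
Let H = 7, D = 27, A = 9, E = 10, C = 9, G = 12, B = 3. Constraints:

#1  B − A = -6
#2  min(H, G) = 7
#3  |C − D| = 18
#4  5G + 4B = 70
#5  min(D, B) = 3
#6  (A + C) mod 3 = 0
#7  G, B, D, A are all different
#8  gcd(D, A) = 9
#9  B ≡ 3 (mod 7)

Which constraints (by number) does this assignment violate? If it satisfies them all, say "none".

#1 B − A = 3 − 9 = -6 — OK.
#2 min(7, 12) = 7 — OK.
#3 |9 − 27| = 18 — OK.
#4 5G + 4B = 5(12) + 4(3) = 72, not 70 — violated.
#5 min(27, 3) = 3 — OK.
#6 A + C = 18; 18 mod 3 = 0 — OK.
#7 values 12, 3, 27, 9 are pairwise distinct — OK.
#8 gcd(27, 9) = 9 — OK.
#9 3 mod 7 = 3 — OK.

Constraint 4 is violated.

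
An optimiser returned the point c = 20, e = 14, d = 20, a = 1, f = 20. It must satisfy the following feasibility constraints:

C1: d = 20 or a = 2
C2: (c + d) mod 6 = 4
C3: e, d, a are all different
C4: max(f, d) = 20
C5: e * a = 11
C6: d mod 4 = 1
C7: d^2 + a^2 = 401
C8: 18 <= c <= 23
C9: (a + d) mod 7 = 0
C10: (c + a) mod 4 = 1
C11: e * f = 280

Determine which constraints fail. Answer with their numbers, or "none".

C1: d = 20 = 20 (first disjunct)  holds
C2: c + d = 40; 40 mod 6 = 4  holds
C3: values 14, 20, 1 are pairwise distinct  holds
C4: max(20, 20) = 20  holds
C5: e * a = 14 * 1 = 14, not 11  fails
C6: 20 mod 4 = 0, not 1  fails
C7: d^2 + a^2 = 20^2 + 1^2 = 400 + 1 = 401  holds
C8: c = 20 lies in [18, 23]  holds
C9: a + d = 21; 21 mod 7 = 0  holds
C10: c + a = 21; 21 mod 4 = 1  holds
C11: e * f = 14 * 20 = 280  holds

No — constraints 5, 6 are not satisfied.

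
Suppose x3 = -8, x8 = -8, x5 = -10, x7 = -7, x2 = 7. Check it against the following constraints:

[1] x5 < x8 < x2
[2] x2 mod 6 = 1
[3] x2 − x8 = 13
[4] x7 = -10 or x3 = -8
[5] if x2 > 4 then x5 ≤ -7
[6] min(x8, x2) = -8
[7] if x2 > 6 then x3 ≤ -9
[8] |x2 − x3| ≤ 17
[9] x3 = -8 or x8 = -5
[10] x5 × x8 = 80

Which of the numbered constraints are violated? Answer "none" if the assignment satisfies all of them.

Violated: 3, 7.

[1] values -10 < -8 < 7 — OK.
[2] 7 mod 6 = 1 — OK.
[3] x2 − x8 = 7 − (-8) = 15, not 13 — violated.
[4] x7 = -7 ≠ -10, but x3 = -8 = -8 (second disjunct) — OK.
[5] x2 = 7 > 4, so we need x5 ≤ -7; x5 = -10 ≤ -7 — OK.
[6] min(-8, 7) = -8 — OK.
[7] x2 = 7 > 6, so we need x3 ≤ -9; but x3 = -8 > -9 — violated.
[8] |7 − (-8)| = 15; 15 ≤ 17 — OK.
[9] x3 = -8 = -8 (first disjunct) — OK.
[10] x5 × x8 = -10 × (-8) = 80 — OK.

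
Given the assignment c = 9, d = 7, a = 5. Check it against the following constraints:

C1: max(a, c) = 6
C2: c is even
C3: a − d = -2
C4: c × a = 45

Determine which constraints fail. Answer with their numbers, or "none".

C1: max(5, 9) = 9, not 6 — violated.
C2: c = 9 is odd — violated.
C3: a − d = 5 − 7 = -2 — satisfied.
C4: c × a = 9 × 5 = 45 — satisfied.

Constraints 1 and 2 are violated.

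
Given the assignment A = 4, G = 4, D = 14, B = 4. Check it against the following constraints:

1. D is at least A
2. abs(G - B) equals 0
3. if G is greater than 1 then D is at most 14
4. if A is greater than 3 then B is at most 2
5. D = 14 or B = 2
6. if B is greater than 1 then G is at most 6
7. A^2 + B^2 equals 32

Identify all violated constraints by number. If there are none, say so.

Constraint 4 is violated.

1. D = 14, A = 4; 14 ≥ 4 — holds.
2. abs(4 - 4) = 0 — holds.
3. G = 4 > 1, so we need D ≤ 14; D = 14 ≤ 14 — holds.
4. A = 4 > 3, so we need B ≤ 2; but B = 4 > 2 — fails.
5. D = 14 = 14 (first disjunct) — holds.
6. B = 4 > 1, so we need G ≤ 6; G = 4 ≤ 6 — holds.
7. A^2 + B^2 = 4^2 + 4^2 = 16 + 16 = 32 — holds.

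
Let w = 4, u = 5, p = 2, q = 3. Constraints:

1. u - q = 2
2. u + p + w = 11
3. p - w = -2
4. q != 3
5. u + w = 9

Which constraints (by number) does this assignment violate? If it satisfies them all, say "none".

1. u - q = 5 - 3 = 2 — holds.
2. u + p + w = 5 + 2 + 4 = 11 — holds.
3. p - w = 2 - 4 = -2 — holds.
4. q = 3, but 3 is required to differ — does not hold.
5. u + w = 5 + 4 = 9 — holds.

No — constraint 4 is not satisfied.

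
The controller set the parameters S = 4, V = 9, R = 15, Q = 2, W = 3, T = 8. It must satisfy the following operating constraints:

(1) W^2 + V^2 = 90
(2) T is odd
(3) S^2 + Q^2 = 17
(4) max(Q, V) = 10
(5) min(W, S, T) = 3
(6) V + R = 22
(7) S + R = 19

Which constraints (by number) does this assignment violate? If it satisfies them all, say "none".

(1) W^2 + V^2 = 3^2 + 9^2 = 9 + 81 = 90 — holds.
(2) T = 8 is even — fails.
(3) S^2 + Q^2 = 4^2 + 2^2 = 16 + 4 = 20, not 17 — fails.
(4) max(2, 9) = 9, not 10 — fails.
(5) min(3, 4, 8) = 3 — holds.
(6) V + R = 9 + 15 = 24, not 22 — fails.
(7) S + R = 4 + 15 = 19 — holds.

Constraints 2, 3, 4, and 6 do not hold.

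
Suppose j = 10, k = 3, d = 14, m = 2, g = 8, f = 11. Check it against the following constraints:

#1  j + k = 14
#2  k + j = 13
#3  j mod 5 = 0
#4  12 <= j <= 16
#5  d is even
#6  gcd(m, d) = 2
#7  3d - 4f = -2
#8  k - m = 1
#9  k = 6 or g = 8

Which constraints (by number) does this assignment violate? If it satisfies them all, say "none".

#1 j + k = 10 + 3 = 13, not 14  ✘
#2 k + j = 3 + 10 = 13  ✔
#3 10 mod 5 = 0  ✔
#4 j = 10 is outside [12, 16]  ✘
#5 d = 14 is even  ✔
#6 gcd(2, 14) = 2  ✔
#7 3d - 4f = 3(14) - 4(11) = -2  ✔
#8 k - m = 3 - 2 = 1  ✔
#9 k = 3 ≠ 6, but g = 8 = 8 (second disjunct)  ✔

No — constraints 1 and 4 are not satisfied.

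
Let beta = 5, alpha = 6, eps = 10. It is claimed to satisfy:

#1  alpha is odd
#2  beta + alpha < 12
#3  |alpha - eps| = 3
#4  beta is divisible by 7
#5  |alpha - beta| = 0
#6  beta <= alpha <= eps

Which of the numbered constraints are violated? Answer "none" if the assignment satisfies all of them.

The assignment fails constraints 1, 3, 4, and 5.

#1 alpha = 6 is even — fails.
#2 beta + alpha = 5 + 6 = 11; 11 < 12 — holds.
#3 |6 - 10| = 4, not 3 — fails.
#4 5 = 7*0 + 5, so 7 does not divide 5 — fails.
#5 |6 - 5| = 1, not 0 — fails.
#6 values 5 <= 6 <= 10 — holds.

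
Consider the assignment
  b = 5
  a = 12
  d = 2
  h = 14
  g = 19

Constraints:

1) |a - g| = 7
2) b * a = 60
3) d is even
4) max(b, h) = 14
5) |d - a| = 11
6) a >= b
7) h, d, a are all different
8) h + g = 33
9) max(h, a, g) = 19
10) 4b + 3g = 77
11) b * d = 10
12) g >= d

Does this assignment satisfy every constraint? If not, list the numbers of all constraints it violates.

The assignment fails constraint 5.

1) |12 - 19| = 7  yes
2) b * a = 5 * 12 = 60  yes
3) d = 2 is even  yes
4) max(5, 14) = 14  yes
5) |2 - 12| = 10, not 11  no
6) a = 12, b = 5; 12 ≥ 5  yes
7) values 14, 2, 12 are pairwise distinct  yes
8) h + g = 14 + 19 = 33  yes
9) max(14, 12, 19) = 19  yes
10) 4b + 3g = 4(5) + 3(19) = 77  yes
11) b * d = 5 * 2 = 10  yes
12) g = 19, d = 2; 19 ≥ 2  yes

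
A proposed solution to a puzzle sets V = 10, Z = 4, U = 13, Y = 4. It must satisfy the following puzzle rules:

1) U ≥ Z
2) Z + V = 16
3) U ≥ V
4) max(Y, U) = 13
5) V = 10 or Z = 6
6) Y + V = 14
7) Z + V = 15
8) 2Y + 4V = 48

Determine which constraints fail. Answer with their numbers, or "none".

No — constraints 2, 7 are not satisfied.

1) U = 13, Z = 4; 13 ≥ 4 — satisfied.
2) Z + V = 4 + 10 = 14, not 16 — violated.
3) U = 13, V = 10; 13 ≥ 10 — satisfied.
4) max(4, 13) = 13 — satisfied.
5) V = 10 = 10 (first disjunct) — satisfied.
6) Y + V = 4 + 10 = 14 — satisfied.
7) Z + V = 4 + 10 = 14, not 15 — violated.
8) 2Y + 4V = 2(4) + 4(10) = 48 — satisfied.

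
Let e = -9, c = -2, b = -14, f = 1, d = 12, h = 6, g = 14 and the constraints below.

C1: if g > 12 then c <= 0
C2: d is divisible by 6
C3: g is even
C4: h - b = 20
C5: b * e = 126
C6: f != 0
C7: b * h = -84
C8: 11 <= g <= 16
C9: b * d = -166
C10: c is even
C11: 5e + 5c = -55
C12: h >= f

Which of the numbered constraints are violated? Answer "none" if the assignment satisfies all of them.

No — constraint 9 is not satisfied.

C1: g = 14 > 12, so we need c ≤ 0; c = -2 ≤ 0 — OK.
C2: 12 / 6 = 2, so 6 divides 12 — OK.
C3: g = 14 is even — OK.
C4: h - b = 6 - (-14) = 20 — OK.
C5: b * e = -14 * (-9) = 126 — OK.
C6: f = 1, and 1 ≠ 0 — OK.
C7: b * h = -14 * 6 = -84 — OK.
C8: g = 14 lies in [11, 16] — OK.
C9: b * d = -14 * 12 = -168, not -166 — violated.
C10: c = -2 is even — OK.
C11: 5e + 5c = 5(-9) + 5(-2) = -55 — OK.
C12: h = 6, f = 1; 6 ≥ 1 — OK.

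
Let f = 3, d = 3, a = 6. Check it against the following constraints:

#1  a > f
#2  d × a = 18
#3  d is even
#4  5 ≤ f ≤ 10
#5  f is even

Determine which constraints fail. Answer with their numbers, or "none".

#1 a = 6, f = 3; 6 > 3 — OK.
#2 d × a = 3 × 6 = 18 — OK.
#3 d = 3 is odd — violated.
#4 f = 3 is outside [5, 10] — violated.
#5 f = 3 is odd — violated.

Constraints 3, 4, 5 are violated.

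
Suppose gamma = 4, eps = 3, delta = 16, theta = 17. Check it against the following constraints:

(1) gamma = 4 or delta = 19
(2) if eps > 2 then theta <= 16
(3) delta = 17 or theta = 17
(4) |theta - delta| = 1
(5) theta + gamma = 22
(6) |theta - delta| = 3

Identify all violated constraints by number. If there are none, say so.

Constraints 2, 5, and 6 are violated.

(1) gamma = 4 = 4 (first disjunct) — satisfied.
(2) eps = 3 > 2, so we need theta ≤ 16; but theta = 17 > 16 — violated.
(3) delta = 16 ≠ 17, but theta = 17 = 17 (second disjunct) — satisfied.
(4) |17 - 16| = 1 — satisfied.
(5) theta + gamma = 17 + 4 = 21, not 22 — violated.
(6) |17 - 16| = 1, not 3 — violated.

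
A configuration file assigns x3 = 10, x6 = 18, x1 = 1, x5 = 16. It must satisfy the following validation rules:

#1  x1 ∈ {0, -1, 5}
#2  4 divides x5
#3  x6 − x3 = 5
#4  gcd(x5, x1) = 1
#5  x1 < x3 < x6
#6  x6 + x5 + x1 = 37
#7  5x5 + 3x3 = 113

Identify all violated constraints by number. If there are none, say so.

The assignment fails constraints 1, 3, 6, 7.

#1 x1 = 1 is not in {0, -1, 5}  ✘
#2 16 / 4 = 4, so 4 divides 16  ✔
#3 x6 − x3 = 18 − 10 = 8, not 5  ✘
#4 gcd(16, 1) = 1  ✔
#5 values 1 < 10 < 18  ✔
#6 x6 + x5 + x1 = 18 + 16 + 1 = 35, not 37  ✘
#7 5x5 + 3x3 = 5(16) + 3(10) = 110, not 113  ✘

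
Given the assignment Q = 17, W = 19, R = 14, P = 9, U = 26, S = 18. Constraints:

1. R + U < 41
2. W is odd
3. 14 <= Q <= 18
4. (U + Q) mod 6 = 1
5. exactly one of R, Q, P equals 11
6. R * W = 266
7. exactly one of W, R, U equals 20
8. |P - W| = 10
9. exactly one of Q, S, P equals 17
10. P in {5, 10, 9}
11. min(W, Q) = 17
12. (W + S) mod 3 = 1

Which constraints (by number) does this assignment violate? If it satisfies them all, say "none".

1. R + U = 14 + 26 = 40; 40 < 41 — holds.
2. W = 19 is odd — holds.
3. Q = 17 lies in [14, 18] — holds.
4. U + Q = 43; 43 mod 6 = 1 — holds.
5. R=14, Q=17, P=9; 0 of them equal 11, not exactly one — does not hold.
6. R * W = 14 * 19 = 266 — holds.
7. W=19, R=14, U=26; 0 of them equal 20, not exactly one — does not hold.
8. |9 - 19| = 10 — holds.
9. Q=17, S=18, P=9; 1 of them equals 17 — holds.
10. P = 9 is in {5, 10, 9} — holds.
11. min(19, 17) = 17 — holds.
12. W + S = 37; 37 mod 3 = 1 — holds.

No — constraints 5, 7 are not satisfied.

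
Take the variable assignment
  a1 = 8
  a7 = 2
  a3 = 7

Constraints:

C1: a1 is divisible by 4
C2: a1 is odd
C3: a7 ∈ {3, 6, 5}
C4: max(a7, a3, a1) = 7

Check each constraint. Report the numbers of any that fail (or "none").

C1: 8 / 4 = 2, so 4 divides 8  ✓
C2: a1 = 8 is even  ✗
C3: a7 = 2 is not in {3, 6, 5}  ✗
C4: max(2, 7, 8) = 8, not 7  ✗

Violated: 2, 3, and 4.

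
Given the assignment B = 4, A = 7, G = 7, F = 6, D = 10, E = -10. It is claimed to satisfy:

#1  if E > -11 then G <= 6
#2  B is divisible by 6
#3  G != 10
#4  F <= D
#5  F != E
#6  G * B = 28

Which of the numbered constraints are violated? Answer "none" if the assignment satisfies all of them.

No — constraints 1, 2 are not satisfied.

#1 E = -10 > -11, so we need G ≤ 6; but G = 7 > 6 — violated.
#2 4 = 6*0 + 4, so 6 does not divide 4 — violated.
#3 G = 7, and 7 ≠ 10 — OK.
#4 F = 6, D = 10; 6 ≤ 10 — OK.
#5 F = 6, E = -10; distinct — OK.
#6 G * B = 7 * 4 = 28 — OK.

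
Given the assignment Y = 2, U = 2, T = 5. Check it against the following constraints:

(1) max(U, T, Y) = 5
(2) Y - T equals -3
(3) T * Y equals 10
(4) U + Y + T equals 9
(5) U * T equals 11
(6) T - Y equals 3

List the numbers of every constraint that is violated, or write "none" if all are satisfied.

(1) max(2, 5, 2) = 5 — satisfied.
(2) Y - T = 2 - 5 = -3 — satisfied.
(3) T * Y = 5 * 2 = 10 — satisfied.
(4) U + Y + T = 2 + 2 + 5 = 9 — satisfied.
(5) U * T = 2 * 5 = 10, not 11 — violated.
(6) T - Y = 5 - 2 = 3 — satisfied.

Constraint 5 is violated.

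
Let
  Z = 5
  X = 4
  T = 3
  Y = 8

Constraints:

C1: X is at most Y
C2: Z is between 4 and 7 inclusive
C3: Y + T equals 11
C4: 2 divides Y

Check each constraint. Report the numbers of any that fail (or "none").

C1: X = 4, Y = 8; 4 ≤ 8 — OK.
C2: Z = 5 lies in [4, 7] — OK.
C3: Y + T = 8 + 3 = 11 — OK.
C4: 8 / 2 = 4, so 2 divides 8 — OK.

The assignment satisfies every constraint.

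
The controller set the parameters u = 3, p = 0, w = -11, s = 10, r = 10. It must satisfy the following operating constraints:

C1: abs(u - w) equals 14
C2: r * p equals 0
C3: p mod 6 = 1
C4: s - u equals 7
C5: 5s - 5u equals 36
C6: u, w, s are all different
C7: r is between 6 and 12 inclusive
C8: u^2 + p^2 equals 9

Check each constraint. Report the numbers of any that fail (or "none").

C1: abs(3 - (-11)) = 14 — OK.
C2: r * p = 10 * 0 = 0 — OK.
C3: 0 mod 6 = 0, not 1 — violated.
C4: s - u = 10 - 3 = 7 — OK.
C5: 5s - 5u = 5(10) - 5(3) = 35, not 36 — violated.
C6: values 3, -11, 10 are pairwise distinct — OK.
C7: r = 10 lies in [6, 12] — OK.
C8: u^2 + p^2 = 3^2 + 0^2 = 9 + 0 = 9 — OK.

Constraints 3, 5 are violated.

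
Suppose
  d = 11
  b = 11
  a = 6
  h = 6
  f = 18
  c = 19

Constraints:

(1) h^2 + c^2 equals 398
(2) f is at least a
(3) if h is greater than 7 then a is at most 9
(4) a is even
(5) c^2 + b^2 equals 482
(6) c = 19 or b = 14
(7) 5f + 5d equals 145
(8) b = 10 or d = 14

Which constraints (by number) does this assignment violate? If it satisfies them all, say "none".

(1) h^2 + c^2 = 6^2 + 19^2 = 36 + 361 = 397, not 398  no
(2) f = 18, a = 6; 18 ≥ 6  yes
(3) h = 6, not > 7; antecedent false, conditional vacuously true  yes
(4) a = 6 is even  yes
(5) c^2 + b^2 = 19^2 + 11^2 = 361 + 121 = 482  yes
(6) c = 19 = 19 (first disjunct)  yes
(7) 5f + 5d = 5(18) + 5(11) = 145  yes
(8) b = 11 ≠ 10 and d = 11 ≠ 14; both disjuncts false  no

Constraints 1 and 8 do not hold.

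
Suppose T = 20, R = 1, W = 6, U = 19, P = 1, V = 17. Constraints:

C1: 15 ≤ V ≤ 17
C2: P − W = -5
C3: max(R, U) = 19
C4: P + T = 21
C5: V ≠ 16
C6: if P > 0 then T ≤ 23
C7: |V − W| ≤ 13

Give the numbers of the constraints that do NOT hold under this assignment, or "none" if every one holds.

No violations.

C1: V = 17 lies in [15, 17] — holds.
C2: P − W = 1 − 6 = -5 — holds.
C3: max(1, 19) = 19 — holds.
C4: P + T = 1 + 20 = 21 — holds.
C5: V = 17, and 17 ≠ 16 — holds.
C6: P = 1 > 0, so we need T ≤ 23; T = 20 ≤ 23 — holds.
C7: |17 − 6| = 11; 11 ≤ 13 — holds.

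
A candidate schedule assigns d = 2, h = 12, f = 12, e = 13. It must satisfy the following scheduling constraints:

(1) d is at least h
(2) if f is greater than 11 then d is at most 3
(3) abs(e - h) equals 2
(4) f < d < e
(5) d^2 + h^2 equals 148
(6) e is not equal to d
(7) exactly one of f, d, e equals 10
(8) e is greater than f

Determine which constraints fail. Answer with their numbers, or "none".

Constraints 1, 3, 4, 7 are violated.

(1) d = 2, h = 12; 2 < 12 (want ≥)  fails
(2) f = 12 > 11, so we need d ≤ 3; d = 2 ≤ 3  holds
(3) abs(13 - 12) = 1, not 2  fails
(4) values 12, 2, 13; f = 12 is not < d = 2  fails
(5) d^2 + h^2 = 2^2 + 12^2 = 4 + 144 = 148  holds
(6) e = 13, d = 2; distinct  holds
(7) f=12, d=2, e=13; 0 of them equal 10, not exactly one  fails
(8) e = 13, f = 12; 13 > 12  holds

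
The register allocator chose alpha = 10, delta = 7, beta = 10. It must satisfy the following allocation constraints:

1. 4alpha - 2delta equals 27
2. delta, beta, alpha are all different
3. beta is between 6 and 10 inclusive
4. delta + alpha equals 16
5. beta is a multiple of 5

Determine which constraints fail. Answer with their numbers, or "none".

Constraints 1, 2, and 4 are violated.

1. 4alpha - 2delta = 4(10) - 2(7) = 26, not 27  no
2. beta = alpha = 10, not all different  no
3. beta = 10 lies in [6, 10]  yes
4. delta + alpha = 7 + 10 = 17, not 16  no
5. 10 / 5 = 2, so 5 divides 10  yes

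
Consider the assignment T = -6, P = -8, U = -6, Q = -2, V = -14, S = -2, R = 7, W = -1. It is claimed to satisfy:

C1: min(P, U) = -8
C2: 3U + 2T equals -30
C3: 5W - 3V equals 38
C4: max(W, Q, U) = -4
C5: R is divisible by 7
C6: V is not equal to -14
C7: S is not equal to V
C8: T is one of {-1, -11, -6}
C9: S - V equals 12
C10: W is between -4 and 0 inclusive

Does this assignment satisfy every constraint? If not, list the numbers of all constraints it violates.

Constraints 3, 4, and 6 do not hold.

C1: min(-8, -6) = -8  ✓
C2: 3U + 2T = 3(-6) + 2(-6) = -30  ✓
C3: 5W - 3V = 5(-1) - 3(-14) = 37, not 38  ✗
C4: max(-1, -2, -6) = -1, not -4  ✗
C5: 7 / 7 = 1, so 7 divides 7  ✓
C6: V = -14, but -14 is required to differ  ✗
C7: S = -2, V = -14; distinct  ✓
C8: T = -6 is in {-1, -11, -6}  ✓
C9: S - V = -2 - (-14) = 12  ✓
C10: W = -1 lies in [-4, 0]  ✓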